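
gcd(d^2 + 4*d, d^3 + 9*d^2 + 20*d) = d^2 + 4*d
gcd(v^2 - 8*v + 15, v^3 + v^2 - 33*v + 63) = v - 3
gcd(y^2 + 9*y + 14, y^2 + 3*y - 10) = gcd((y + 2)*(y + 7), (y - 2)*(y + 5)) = 1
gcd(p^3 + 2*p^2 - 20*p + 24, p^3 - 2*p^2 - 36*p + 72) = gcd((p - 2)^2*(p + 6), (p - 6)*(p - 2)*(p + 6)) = p^2 + 4*p - 12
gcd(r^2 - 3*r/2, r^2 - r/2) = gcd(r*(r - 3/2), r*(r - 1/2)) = r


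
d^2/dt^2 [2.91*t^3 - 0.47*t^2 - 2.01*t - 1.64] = 17.46*t - 0.94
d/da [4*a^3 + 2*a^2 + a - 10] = 12*a^2 + 4*a + 1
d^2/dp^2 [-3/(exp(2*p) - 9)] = 12*(-exp(2*p) - 9)*exp(2*p)/(exp(2*p) - 9)^3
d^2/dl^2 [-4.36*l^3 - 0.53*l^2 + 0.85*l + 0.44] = -26.16*l - 1.06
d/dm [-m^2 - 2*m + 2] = -2*m - 2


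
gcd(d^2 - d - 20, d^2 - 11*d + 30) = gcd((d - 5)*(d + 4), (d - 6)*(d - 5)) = d - 5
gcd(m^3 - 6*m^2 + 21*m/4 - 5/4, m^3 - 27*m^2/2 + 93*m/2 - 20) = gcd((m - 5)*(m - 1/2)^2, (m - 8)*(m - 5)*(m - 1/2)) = m^2 - 11*m/2 + 5/2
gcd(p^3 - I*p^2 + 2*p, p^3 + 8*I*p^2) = p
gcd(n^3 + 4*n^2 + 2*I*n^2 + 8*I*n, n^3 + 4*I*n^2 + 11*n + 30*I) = n + 2*I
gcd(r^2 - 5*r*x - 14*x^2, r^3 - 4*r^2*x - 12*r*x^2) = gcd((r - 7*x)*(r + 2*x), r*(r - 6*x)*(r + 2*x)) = r + 2*x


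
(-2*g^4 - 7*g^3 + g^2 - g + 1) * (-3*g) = 6*g^5 + 21*g^4 - 3*g^3 + 3*g^2 - 3*g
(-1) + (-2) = -3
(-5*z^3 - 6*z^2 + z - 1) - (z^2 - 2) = -5*z^3 - 7*z^2 + z + 1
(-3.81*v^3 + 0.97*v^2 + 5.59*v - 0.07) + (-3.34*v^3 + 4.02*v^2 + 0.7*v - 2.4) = -7.15*v^3 + 4.99*v^2 + 6.29*v - 2.47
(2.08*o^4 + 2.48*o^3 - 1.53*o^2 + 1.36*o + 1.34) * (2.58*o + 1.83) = 5.3664*o^5 + 10.2048*o^4 + 0.591*o^3 + 0.7089*o^2 + 5.946*o + 2.4522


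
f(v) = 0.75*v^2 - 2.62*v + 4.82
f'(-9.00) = -16.12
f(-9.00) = 89.15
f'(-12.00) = -20.62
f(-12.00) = 144.26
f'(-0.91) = -3.98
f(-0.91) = 7.83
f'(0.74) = -1.51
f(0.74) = 3.29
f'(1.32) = -0.64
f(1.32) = 2.67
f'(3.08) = 2.00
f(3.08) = 3.87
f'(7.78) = 9.05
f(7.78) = 29.83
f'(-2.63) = -6.56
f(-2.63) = 16.90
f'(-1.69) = -5.16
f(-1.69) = 11.39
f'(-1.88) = -5.44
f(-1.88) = 12.40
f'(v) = 1.5*v - 2.62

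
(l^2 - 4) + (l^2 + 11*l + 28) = 2*l^2 + 11*l + 24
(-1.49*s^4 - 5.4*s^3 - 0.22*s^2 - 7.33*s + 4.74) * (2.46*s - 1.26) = -3.6654*s^5 - 11.4066*s^4 + 6.2628*s^3 - 17.7546*s^2 + 20.8962*s - 5.9724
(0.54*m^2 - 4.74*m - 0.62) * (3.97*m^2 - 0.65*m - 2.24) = 2.1438*m^4 - 19.1688*m^3 - 0.59*m^2 + 11.0206*m + 1.3888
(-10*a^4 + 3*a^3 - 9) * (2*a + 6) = -20*a^5 - 54*a^4 + 18*a^3 - 18*a - 54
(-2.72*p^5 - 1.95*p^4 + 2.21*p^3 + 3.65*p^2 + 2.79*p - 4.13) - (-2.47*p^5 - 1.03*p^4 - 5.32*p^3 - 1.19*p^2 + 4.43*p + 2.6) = -0.25*p^5 - 0.92*p^4 + 7.53*p^3 + 4.84*p^2 - 1.64*p - 6.73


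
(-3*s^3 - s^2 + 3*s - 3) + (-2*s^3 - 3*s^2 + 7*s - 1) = -5*s^3 - 4*s^2 + 10*s - 4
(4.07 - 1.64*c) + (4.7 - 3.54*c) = 8.77 - 5.18*c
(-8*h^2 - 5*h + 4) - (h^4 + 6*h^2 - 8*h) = -h^4 - 14*h^2 + 3*h + 4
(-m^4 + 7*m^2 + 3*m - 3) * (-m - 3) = m^5 + 3*m^4 - 7*m^3 - 24*m^2 - 6*m + 9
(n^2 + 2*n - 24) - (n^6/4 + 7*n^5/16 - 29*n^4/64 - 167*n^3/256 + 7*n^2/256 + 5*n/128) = -n^6/4 - 7*n^5/16 + 29*n^4/64 + 167*n^3/256 + 249*n^2/256 + 251*n/128 - 24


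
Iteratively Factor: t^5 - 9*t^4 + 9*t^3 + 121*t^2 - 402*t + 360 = (t + 4)*(t^4 - 13*t^3 + 61*t^2 - 123*t + 90) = (t - 5)*(t + 4)*(t^3 - 8*t^2 + 21*t - 18) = (t - 5)*(t - 2)*(t + 4)*(t^2 - 6*t + 9) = (t - 5)*(t - 3)*(t - 2)*(t + 4)*(t - 3)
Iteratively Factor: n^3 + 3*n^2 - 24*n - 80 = (n - 5)*(n^2 + 8*n + 16) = (n - 5)*(n + 4)*(n + 4)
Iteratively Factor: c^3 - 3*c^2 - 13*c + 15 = (c - 5)*(c^2 + 2*c - 3) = (c - 5)*(c - 1)*(c + 3)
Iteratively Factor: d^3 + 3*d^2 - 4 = (d + 2)*(d^2 + d - 2) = (d + 2)^2*(d - 1)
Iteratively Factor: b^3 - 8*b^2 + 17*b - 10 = (b - 2)*(b^2 - 6*b + 5) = (b - 5)*(b - 2)*(b - 1)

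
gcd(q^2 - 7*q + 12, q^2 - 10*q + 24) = q - 4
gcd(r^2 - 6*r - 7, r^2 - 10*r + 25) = 1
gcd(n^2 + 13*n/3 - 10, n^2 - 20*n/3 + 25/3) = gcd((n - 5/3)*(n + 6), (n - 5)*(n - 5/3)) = n - 5/3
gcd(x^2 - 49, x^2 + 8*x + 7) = x + 7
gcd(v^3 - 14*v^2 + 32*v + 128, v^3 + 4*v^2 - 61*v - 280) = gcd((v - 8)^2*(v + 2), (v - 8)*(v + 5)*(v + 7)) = v - 8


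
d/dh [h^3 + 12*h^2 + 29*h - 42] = 3*h^2 + 24*h + 29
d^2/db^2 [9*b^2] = 18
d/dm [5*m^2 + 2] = 10*m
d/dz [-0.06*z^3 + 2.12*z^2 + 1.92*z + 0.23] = -0.18*z^2 + 4.24*z + 1.92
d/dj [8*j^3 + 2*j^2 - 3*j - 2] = 24*j^2 + 4*j - 3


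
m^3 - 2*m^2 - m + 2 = (m - 2)*(m - 1)*(m + 1)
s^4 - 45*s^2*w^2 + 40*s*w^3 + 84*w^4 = (s - 6*w)*(s - 2*w)*(s + w)*(s + 7*w)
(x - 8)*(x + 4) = x^2 - 4*x - 32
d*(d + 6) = d^2 + 6*d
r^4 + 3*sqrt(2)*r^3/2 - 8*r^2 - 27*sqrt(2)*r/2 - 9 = (r - 3)*(r + 3)*(r + sqrt(2)/2)*(r + sqrt(2))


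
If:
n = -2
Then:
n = -2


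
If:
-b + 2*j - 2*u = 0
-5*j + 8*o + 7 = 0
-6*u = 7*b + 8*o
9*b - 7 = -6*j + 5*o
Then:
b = 1/10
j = 3/5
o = -1/2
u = 11/20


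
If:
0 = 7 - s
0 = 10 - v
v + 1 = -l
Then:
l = -11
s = 7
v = 10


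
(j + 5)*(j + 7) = j^2 + 12*j + 35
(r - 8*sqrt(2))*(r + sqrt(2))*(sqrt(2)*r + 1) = sqrt(2)*r^3 - 13*r^2 - 23*sqrt(2)*r - 16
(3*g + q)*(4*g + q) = 12*g^2 + 7*g*q + q^2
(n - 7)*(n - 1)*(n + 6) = n^3 - 2*n^2 - 41*n + 42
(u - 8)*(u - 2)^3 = u^4 - 14*u^3 + 60*u^2 - 104*u + 64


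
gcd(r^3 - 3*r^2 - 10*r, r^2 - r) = r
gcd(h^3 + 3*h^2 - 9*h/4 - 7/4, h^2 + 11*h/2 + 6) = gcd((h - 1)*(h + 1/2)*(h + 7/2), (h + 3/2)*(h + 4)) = 1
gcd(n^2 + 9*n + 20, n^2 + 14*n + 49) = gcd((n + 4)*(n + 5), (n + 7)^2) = 1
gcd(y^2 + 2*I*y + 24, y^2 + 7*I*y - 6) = y + 6*I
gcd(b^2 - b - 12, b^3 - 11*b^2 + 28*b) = b - 4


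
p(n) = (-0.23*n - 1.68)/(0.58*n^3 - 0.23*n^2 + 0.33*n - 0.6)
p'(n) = (-0.23*n - 1.68)*(-1.74*n^2 + 0.46*n - 0.33)/(0.58*n^3 - 0.23*n^2 + 0.33*n - 0.6)^2 - 0.23/(0.58*n^3 - 0.23*n^2 + 0.33*n - 0.6) = (0.2668*n^3 + 2.8703*n^2 - 0.7728*n + 0.6924)/(0.3364*n^6 - 0.2668*n^5 + 0.4357*n^4 - 0.8478*n^3 + 0.3849*n^2 - 0.396*n + 0.36)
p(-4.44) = 0.01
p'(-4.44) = 0.01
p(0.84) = 13.26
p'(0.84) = 111.49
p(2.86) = -0.19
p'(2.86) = 0.19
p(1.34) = -2.41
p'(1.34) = 8.02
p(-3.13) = 0.04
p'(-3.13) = 0.05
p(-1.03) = 0.79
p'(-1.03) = 1.28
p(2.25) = -0.39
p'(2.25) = 0.53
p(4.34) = -0.06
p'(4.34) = 0.04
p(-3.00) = 0.05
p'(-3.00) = 0.06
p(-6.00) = 0.00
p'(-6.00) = 0.00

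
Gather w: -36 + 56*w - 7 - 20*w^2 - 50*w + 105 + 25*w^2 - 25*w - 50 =5*w^2 - 19*w + 12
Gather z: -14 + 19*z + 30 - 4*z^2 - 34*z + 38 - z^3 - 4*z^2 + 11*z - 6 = -z^3 - 8*z^2 - 4*z + 48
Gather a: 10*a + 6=10*a + 6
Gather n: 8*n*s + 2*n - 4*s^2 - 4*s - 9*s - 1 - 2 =n*(8*s + 2) - 4*s^2 - 13*s - 3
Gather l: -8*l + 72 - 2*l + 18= 90 - 10*l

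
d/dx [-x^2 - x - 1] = -2*x - 1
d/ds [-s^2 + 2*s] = 2 - 2*s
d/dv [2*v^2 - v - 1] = 4*v - 1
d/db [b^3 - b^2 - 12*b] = 3*b^2 - 2*b - 12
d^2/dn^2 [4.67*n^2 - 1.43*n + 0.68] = 9.34000000000000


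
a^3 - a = a*(a - 1)*(a + 1)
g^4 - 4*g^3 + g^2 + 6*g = g*(g - 3)*(g - 2)*(g + 1)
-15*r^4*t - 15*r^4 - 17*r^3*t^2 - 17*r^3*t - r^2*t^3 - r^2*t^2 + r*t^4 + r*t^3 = (-5*r + t)*(r + t)*(3*r + t)*(r*t + r)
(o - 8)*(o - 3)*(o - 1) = o^3 - 12*o^2 + 35*o - 24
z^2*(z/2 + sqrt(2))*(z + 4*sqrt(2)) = z^4/2 + 3*sqrt(2)*z^3 + 8*z^2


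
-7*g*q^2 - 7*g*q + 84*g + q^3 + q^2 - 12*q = (-7*g + q)*(q - 3)*(q + 4)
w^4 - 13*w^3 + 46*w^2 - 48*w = w*(w - 8)*(w - 3)*(w - 2)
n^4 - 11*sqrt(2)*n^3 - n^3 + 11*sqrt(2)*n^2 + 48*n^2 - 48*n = n*(n - 1)*(n - 8*sqrt(2))*(n - 3*sqrt(2))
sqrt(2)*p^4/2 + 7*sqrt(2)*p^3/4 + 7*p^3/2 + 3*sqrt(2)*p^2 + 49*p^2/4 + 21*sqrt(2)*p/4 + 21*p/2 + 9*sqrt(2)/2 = (p + 3/2)*(p + sqrt(2)/2)*(p + 3*sqrt(2))*(sqrt(2)*p/2 + sqrt(2))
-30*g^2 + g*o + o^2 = (-5*g + o)*(6*g + o)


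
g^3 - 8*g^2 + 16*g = g*(g - 4)^2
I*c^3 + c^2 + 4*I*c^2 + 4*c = c*(c + 4)*(I*c + 1)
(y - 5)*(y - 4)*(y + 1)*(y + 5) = y^4 - 3*y^3 - 29*y^2 + 75*y + 100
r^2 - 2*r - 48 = (r - 8)*(r + 6)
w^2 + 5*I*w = w*(w + 5*I)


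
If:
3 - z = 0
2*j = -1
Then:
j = -1/2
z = 3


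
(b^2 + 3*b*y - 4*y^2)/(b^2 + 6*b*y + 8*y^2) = (b - y)/(b + 2*y)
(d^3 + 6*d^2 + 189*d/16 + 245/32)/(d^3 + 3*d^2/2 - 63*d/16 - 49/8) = (d + 5/2)/(d - 2)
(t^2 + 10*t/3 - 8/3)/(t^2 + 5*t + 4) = (t - 2/3)/(t + 1)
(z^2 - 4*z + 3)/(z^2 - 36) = (z^2 - 4*z + 3)/(z^2 - 36)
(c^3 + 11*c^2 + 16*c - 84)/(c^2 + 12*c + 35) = (c^2 + 4*c - 12)/(c + 5)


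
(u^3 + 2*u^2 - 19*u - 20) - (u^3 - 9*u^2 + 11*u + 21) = 11*u^2 - 30*u - 41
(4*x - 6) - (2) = 4*x - 8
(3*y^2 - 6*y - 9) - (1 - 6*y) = 3*y^2 - 10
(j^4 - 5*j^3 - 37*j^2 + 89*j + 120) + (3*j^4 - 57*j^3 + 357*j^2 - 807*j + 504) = 4*j^4 - 62*j^3 + 320*j^2 - 718*j + 624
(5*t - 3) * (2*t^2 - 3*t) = 10*t^3 - 21*t^2 + 9*t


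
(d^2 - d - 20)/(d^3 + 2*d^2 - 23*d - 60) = 1/(d + 3)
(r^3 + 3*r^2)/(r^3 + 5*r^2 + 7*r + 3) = r^2/(r^2 + 2*r + 1)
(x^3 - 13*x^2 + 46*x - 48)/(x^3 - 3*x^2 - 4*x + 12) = (x - 8)/(x + 2)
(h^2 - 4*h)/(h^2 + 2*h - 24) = h/(h + 6)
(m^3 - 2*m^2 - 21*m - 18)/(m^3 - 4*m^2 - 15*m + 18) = (m + 1)/(m - 1)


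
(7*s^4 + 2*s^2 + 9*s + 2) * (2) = 14*s^4 + 4*s^2 + 18*s + 4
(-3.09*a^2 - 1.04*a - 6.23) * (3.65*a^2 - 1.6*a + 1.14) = -11.2785*a^4 + 1.148*a^3 - 24.5981*a^2 + 8.7824*a - 7.1022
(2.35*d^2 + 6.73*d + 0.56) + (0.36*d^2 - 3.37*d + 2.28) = 2.71*d^2 + 3.36*d + 2.84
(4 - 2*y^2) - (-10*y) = -2*y^2 + 10*y + 4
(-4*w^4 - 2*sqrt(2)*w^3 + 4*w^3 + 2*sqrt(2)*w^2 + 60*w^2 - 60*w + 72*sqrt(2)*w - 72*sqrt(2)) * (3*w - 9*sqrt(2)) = -12*w^5 + 12*w^4 + 30*sqrt(2)*w^4 - 30*sqrt(2)*w^3 + 216*w^3 - 324*sqrt(2)*w^2 - 216*w^2 - 1296*w + 324*sqrt(2)*w + 1296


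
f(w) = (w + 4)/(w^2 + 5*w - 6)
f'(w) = (-2*w - 5)*(w + 4)/(w^2 + 5*w - 6)^2 + 1/(w^2 + 5*w - 6)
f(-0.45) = -0.44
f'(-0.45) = -0.35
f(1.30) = 2.42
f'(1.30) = -7.94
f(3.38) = 0.33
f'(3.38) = -0.13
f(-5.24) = 0.26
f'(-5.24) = -0.51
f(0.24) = -0.89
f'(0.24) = -1.24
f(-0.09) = -0.61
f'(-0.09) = -0.61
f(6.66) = 0.15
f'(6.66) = -0.02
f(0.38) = -1.11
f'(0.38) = -1.87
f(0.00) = -0.67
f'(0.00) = -0.72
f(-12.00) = -0.10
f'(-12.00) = -0.01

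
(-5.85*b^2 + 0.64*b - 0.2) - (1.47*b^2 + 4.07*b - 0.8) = -7.32*b^2 - 3.43*b + 0.6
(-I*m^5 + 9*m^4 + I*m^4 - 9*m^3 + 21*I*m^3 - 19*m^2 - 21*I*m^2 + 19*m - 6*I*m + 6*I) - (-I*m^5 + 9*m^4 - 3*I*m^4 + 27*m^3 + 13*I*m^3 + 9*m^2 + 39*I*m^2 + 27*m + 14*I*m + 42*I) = 4*I*m^4 - 36*m^3 + 8*I*m^3 - 28*m^2 - 60*I*m^2 - 8*m - 20*I*m - 36*I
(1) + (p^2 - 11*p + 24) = p^2 - 11*p + 25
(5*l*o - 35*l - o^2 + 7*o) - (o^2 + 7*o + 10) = 5*l*o - 35*l - 2*o^2 - 10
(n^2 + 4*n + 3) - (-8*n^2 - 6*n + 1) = 9*n^2 + 10*n + 2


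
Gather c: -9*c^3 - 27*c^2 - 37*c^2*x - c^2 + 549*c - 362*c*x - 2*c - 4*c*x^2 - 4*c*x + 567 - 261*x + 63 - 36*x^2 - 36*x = -9*c^3 + c^2*(-37*x - 28) + c*(-4*x^2 - 366*x + 547) - 36*x^2 - 297*x + 630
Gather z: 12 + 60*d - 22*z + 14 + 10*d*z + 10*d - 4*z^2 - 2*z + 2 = 70*d - 4*z^2 + z*(10*d - 24) + 28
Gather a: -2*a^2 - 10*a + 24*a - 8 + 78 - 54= -2*a^2 + 14*a + 16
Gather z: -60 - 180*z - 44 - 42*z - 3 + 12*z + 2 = -210*z - 105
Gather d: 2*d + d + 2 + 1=3*d + 3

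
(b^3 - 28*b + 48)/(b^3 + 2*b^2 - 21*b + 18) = (b^2 - 6*b + 8)/(b^2 - 4*b + 3)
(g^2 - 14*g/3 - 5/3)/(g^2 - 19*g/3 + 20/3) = (3*g + 1)/(3*g - 4)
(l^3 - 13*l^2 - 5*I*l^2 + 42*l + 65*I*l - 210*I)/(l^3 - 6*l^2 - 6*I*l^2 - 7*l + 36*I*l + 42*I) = (l^2 - l*(6 + 5*I) + 30*I)/(l^2 + l*(1 - 6*I) - 6*I)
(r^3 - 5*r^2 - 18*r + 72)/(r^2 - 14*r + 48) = (r^2 + r - 12)/(r - 8)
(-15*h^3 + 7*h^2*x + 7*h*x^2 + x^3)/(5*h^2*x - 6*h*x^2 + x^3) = (15*h^2 + 8*h*x + x^2)/(x*(-5*h + x))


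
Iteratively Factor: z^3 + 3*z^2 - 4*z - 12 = (z + 3)*(z^2 - 4) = (z - 2)*(z + 3)*(z + 2)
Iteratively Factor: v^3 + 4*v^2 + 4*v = (v)*(v^2 + 4*v + 4) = v*(v + 2)*(v + 2)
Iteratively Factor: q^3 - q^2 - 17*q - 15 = (q - 5)*(q^2 + 4*q + 3) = (q - 5)*(q + 1)*(q + 3)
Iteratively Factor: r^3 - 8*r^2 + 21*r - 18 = (r - 3)*(r^2 - 5*r + 6) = (r - 3)*(r - 2)*(r - 3)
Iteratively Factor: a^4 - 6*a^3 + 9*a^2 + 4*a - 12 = (a - 2)*(a^3 - 4*a^2 + a + 6) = (a - 2)*(a + 1)*(a^2 - 5*a + 6) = (a - 3)*(a - 2)*(a + 1)*(a - 2)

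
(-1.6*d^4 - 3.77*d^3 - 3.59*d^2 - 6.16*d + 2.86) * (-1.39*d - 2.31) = 2.224*d^5 + 8.9363*d^4 + 13.6988*d^3 + 16.8553*d^2 + 10.2542*d - 6.6066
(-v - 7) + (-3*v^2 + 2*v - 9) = -3*v^2 + v - 16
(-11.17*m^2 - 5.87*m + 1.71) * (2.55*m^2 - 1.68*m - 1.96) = -28.4835*m^4 + 3.7971*m^3 + 36.1153*m^2 + 8.6324*m - 3.3516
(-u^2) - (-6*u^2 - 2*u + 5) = 5*u^2 + 2*u - 5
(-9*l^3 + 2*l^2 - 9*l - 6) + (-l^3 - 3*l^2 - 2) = -10*l^3 - l^2 - 9*l - 8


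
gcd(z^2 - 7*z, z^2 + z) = z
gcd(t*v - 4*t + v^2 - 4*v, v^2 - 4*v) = v - 4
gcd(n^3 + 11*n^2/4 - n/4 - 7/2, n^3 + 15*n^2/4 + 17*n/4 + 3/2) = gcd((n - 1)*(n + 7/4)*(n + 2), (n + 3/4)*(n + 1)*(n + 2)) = n + 2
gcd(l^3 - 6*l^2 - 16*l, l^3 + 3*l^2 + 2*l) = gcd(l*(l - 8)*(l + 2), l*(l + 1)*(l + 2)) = l^2 + 2*l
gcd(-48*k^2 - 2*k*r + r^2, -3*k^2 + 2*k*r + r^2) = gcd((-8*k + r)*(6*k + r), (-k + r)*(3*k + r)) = 1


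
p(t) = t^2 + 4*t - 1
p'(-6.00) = -8.00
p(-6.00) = 11.00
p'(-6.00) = -8.00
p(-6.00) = 11.00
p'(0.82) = 5.64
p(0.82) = 2.95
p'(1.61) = 7.22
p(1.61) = 8.03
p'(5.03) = 14.06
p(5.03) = 44.42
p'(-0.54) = 2.92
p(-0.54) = -2.87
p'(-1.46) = 1.08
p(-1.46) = -4.71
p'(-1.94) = 0.12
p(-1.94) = -5.00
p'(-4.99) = -5.98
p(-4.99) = 3.94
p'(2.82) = 9.64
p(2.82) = 18.23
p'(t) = 2*t + 4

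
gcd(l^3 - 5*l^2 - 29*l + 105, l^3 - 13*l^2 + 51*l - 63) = l^2 - 10*l + 21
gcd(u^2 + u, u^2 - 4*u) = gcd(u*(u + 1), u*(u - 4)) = u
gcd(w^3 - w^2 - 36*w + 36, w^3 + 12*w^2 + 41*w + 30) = w + 6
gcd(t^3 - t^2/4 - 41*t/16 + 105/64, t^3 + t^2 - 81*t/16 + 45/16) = t^2 - 2*t + 15/16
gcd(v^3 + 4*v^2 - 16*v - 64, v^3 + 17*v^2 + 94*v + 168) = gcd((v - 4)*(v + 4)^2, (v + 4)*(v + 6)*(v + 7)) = v + 4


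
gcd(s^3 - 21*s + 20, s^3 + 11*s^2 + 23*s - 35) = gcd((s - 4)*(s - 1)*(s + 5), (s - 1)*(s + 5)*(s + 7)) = s^2 + 4*s - 5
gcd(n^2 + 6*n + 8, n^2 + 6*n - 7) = 1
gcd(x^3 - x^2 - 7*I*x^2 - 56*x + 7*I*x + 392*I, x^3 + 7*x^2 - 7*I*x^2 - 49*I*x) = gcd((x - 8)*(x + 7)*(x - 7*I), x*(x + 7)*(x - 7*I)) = x^2 + x*(7 - 7*I) - 49*I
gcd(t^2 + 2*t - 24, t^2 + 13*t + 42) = t + 6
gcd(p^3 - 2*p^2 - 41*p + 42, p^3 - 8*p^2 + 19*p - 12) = p - 1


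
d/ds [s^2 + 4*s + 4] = 2*s + 4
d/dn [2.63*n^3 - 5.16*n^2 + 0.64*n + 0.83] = 7.89*n^2 - 10.32*n + 0.64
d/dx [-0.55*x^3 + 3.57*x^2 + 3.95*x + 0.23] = -1.65*x^2 + 7.14*x + 3.95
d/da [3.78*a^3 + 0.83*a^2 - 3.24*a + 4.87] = 11.34*a^2 + 1.66*a - 3.24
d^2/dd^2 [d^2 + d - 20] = 2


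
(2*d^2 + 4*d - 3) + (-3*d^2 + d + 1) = -d^2 + 5*d - 2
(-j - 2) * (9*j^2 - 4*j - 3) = -9*j^3 - 14*j^2 + 11*j + 6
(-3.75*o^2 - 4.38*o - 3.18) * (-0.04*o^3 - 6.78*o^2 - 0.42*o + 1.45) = 0.15*o^5 + 25.6002*o^4 + 31.3986*o^3 + 17.9625*o^2 - 5.0154*o - 4.611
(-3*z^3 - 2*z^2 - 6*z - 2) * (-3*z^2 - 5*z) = 9*z^5 + 21*z^4 + 28*z^3 + 36*z^2 + 10*z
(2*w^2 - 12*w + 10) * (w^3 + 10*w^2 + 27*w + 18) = 2*w^5 + 8*w^4 - 56*w^3 - 188*w^2 + 54*w + 180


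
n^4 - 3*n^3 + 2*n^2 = n^2*(n - 2)*(n - 1)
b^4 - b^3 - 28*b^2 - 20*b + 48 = (b - 6)*(b - 1)*(b + 2)*(b + 4)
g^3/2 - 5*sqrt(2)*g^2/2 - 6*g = g*(g/2 + sqrt(2)/2)*(g - 6*sqrt(2))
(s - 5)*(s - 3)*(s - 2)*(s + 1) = s^4 - 9*s^3 + 21*s^2 + s - 30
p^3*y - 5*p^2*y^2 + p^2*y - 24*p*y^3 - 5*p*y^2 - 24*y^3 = (p - 8*y)*(p + 3*y)*(p*y + y)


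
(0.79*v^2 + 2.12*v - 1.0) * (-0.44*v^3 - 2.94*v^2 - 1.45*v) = -0.3476*v^5 - 3.2554*v^4 - 6.9383*v^3 - 0.134*v^2 + 1.45*v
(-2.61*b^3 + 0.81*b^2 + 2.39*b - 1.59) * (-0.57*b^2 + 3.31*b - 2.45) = 1.4877*b^5 - 9.1008*b^4 + 7.7133*b^3 + 6.8327*b^2 - 11.1184*b + 3.8955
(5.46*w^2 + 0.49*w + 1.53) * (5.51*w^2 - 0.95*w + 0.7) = 30.0846*w^4 - 2.4871*w^3 + 11.7868*w^2 - 1.1105*w + 1.071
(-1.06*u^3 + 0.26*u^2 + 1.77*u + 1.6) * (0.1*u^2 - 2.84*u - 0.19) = -0.106*u^5 + 3.0364*u^4 - 0.36*u^3 - 4.9162*u^2 - 4.8803*u - 0.304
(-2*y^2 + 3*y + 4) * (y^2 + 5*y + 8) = -2*y^4 - 7*y^3 + 3*y^2 + 44*y + 32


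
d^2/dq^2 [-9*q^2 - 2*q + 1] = -18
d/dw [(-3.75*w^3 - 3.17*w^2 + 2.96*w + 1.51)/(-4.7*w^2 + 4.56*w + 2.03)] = (17.625*w^4 - 34.2*w^3 - 23.3807*w^2 + 1.3238*w - 0.8768)/(22.09*w^4 - 42.864*w^3 + 1.7116*w^2 + 18.5136*w + 4.1209)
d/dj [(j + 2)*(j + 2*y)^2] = (j + 2*y)*(3*j + 2*y + 4)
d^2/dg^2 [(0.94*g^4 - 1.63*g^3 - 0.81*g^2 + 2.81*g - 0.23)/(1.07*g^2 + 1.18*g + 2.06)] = (2.152412*g^6 + 7.121064*g^5 + 20.284824*g^4 + 47.68545*g^3 + 33.227034*g^2 - 80.407608*g - 20.1623)/(1.225043*g^6 + 4.052946*g^5 + 11.545086*g^4 + 17.248768*g^3 + 22.226988*g^2 + 15.022344*g + 8.741816)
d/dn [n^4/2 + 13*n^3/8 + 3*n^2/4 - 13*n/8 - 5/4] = 2*n^3 + 39*n^2/8 + 3*n/2 - 13/8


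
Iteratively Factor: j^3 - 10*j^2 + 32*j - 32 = (j - 2)*(j^2 - 8*j + 16) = (j - 4)*(j - 2)*(j - 4)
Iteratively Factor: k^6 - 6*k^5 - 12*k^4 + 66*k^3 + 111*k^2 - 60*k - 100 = (k + 1)*(k^5 - 7*k^4 - 5*k^3 + 71*k^2 + 40*k - 100) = (k - 1)*(k + 1)*(k^4 - 6*k^3 - 11*k^2 + 60*k + 100) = (k - 5)*(k - 1)*(k + 1)*(k^3 - k^2 - 16*k - 20) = (k - 5)*(k - 1)*(k + 1)*(k + 2)*(k^2 - 3*k - 10) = (k - 5)*(k - 1)*(k + 1)*(k + 2)^2*(k - 5)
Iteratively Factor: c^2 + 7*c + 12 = (c + 3)*(c + 4)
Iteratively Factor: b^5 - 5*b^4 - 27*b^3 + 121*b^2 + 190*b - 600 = (b + 4)*(b^4 - 9*b^3 + 9*b^2 + 85*b - 150) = (b + 3)*(b + 4)*(b^3 - 12*b^2 + 45*b - 50) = (b - 2)*(b + 3)*(b + 4)*(b^2 - 10*b + 25) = (b - 5)*(b - 2)*(b + 3)*(b + 4)*(b - 5)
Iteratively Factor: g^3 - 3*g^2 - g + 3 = (g - 3)*(g^2 - 1) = (g - 3)*(g + 1)*(g - 1)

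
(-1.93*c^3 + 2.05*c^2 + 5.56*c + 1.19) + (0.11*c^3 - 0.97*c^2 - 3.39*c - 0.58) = -1.82*c^3 + 1.08*c^2 + 2.17*c + 0.61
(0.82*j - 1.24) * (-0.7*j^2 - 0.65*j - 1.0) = -0.574*j^3 + 0.335*j^2 - 0.0139999999999999*j + 1.24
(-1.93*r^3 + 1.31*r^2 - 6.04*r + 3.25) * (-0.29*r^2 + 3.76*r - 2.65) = 0.5597*r^5 - 7.6367*r^4 + 11.7917*r^3 - 27.1244*r^2 + 28.226*r - 8.6125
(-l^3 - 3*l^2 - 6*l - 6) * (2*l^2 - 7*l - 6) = -2*l^5 + l^4 + 15*l^3 + 48*l^2 + 78*l + 36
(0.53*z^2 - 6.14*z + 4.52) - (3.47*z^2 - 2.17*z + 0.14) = -2.94*z^2 - 3.97*z + 4.38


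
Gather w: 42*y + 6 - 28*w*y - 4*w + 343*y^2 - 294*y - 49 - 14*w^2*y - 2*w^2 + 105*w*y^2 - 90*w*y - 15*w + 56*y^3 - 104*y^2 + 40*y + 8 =w^2*(-14*y - 2) + w*(105*y^2 - 118*y - 19) + 56*y^3 + 239*y^2 - 212*y - 35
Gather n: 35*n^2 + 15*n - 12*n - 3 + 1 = 35*n^2 + 3*n - 2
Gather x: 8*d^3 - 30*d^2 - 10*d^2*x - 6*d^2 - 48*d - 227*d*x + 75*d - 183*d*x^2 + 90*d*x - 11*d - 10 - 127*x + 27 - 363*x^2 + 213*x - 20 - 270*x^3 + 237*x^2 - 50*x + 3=8*d^3 - 36*d^2 + 16*d - 270*x^3 + x^2*(-183*d - 126) + x*(-10*d^2 - 137*d + 36)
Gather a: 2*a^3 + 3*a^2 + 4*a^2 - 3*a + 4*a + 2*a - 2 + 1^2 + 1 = 2*a^3 + 7*a^2 + 3*a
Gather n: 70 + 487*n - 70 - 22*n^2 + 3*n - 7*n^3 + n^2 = -7*n^3 - 21*n^2 + 490*n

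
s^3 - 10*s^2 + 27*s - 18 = (s - 6)*(s - 3)*(s - 1)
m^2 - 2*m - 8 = (m - 4)*(m + 2)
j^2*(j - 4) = j^3 - 4*j^2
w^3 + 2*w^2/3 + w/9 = w*(w + 1/3)^2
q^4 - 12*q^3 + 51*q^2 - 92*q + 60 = (q - 5)*(q - 3)*(q - 2)^2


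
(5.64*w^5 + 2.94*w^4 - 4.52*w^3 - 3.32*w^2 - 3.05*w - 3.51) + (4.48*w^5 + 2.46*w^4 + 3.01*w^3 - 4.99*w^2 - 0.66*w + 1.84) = 10.12*w^5 + 5.4*w^4 - 1.51*w^3 - 8.31*w^2 - 3.71*w - 1.67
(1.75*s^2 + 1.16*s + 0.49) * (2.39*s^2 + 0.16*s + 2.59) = 4.1825*s^4 + 3.0524*s^3 + 5.8892*s^2 + 3.0828*s + 1.2691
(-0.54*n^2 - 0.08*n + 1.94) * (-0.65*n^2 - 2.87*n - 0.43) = 0.351*n^4 + 1.6018*n^3 - 0.7992*n^2 - 5.5334*n - 0.8342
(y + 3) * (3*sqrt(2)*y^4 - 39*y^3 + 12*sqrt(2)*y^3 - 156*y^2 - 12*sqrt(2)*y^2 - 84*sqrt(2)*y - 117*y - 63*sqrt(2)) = 3*sqrt(2)*y^5 - 39*y^4 + 21*sqrt(2)*y^4 - 273*y^3 + 24*sqrt(2)*y^3 - 585*y^2 - 120*sqrt(2)*y^2 - 315*sqrt(2)*y - 351*y - 189*sqrt(2)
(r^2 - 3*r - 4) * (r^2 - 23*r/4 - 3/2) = r^4 - 35*r^3/4 + 47*r^2/4 + 55*r/2 + 6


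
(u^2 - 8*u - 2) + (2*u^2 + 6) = 3*u^2 - 8*u + 4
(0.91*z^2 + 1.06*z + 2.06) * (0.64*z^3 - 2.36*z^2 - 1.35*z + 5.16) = 0.5824*z^5 - 1.4692*z^4 - 2.4117*z^3 - 1.597*z^2 + 2.6886*z + 10.6296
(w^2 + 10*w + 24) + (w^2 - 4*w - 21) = 2*w^2 + 6*w + 3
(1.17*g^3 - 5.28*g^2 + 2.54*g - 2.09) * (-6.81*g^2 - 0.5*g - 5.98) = -7.9677*g^5 + 35.3718*g^4 - 21.654*g^3 + 44.5373*g^2 - 14.1442*g + 12.4982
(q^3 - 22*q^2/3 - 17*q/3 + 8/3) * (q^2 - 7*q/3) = q^5 - 29*q^4/3 + 103*q^3/9 + 143*q^2/9 - 56*q/9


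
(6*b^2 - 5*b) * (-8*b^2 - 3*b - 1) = -48*b^4 + 22*b^3 + 9*b^2 + 5*b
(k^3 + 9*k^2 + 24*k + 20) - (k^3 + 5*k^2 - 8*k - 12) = 4*k^2 + 32*k + 32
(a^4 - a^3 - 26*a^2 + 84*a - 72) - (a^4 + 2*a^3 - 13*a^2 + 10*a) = -3*a^3 - 13*a^2 + 74*a - 72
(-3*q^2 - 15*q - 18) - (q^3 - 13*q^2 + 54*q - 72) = -q^3 + 10*q^2 - 69*q + 54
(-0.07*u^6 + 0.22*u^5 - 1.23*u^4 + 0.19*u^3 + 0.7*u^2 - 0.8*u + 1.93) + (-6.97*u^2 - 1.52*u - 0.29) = -0.07*u^6 + 0.22*u^5 - 1.23*u^4 + 0.19*u^3 - 6.27*u^2 - 2.32*u + 1.64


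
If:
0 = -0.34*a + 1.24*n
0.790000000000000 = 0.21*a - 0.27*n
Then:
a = 5.81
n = 1.59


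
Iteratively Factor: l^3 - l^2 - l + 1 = (l + 1)*(l^2 - 2*l + 1) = (l - 1)*(l + 1)*(l - 1)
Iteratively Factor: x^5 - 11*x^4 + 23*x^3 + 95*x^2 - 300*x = (x - 5)*(x^4 - 6*x^3 - 7*x^2 + 60*x) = (x - 5)*(x - 4)*(x^3 - 2*x^2 - 15*x) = (x - 5)^2*(x - 4)*(x^2 + 3*x) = x*(x - 5)^2*(x - 4)*(x + 3)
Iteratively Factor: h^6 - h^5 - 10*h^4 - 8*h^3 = (h)*(h^5 - h^4 - 10*h^3 - 8*h^2) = h^2*(h^4 - h^3 - 10*h^2 - 8*h) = h^3*(h^3 - h^2 - 10*h - 8) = h^3*(h + 1)*(h^2 - 2*h - 8) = h^3*(h - 4)*(h + 1)*(h + 2)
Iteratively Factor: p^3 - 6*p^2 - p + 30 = (p + 2)*(p^2 - 8*p + 15) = (p - 3)*(p + 2)*(p - 5)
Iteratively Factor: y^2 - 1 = (y + 1)*(y - 1)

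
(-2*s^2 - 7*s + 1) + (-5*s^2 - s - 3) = -7*s^2 - 8*s - 2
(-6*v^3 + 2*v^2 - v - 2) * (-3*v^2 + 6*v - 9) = 18*v^5 - 42*v^4 + 69*v^3 - 18*v^2 - 3*v + 18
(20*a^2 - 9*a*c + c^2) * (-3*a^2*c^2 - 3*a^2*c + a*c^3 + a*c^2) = -60*a^4*c^2 - 60*a^4*c + 47*a^3*c^3 + 47*a^3*c^2 - 12*a^2*c^4 - 12*a^2*c^3 + a*c^5 + a*c^4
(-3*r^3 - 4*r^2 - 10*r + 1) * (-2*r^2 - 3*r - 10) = 6*r^5 + 17*r^4 + 62*r^3 + 68*r^2 + 97*r - 10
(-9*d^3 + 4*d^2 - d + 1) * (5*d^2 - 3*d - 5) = -45*d^5 + 47*d^4 + 28*d^3 - 12*d^2 + 2*d - 5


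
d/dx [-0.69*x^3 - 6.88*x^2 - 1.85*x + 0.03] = -2.07*x^2 - 13.76*x - 1.85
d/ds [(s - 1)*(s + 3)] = 2*s + 2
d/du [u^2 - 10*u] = 2*u - 10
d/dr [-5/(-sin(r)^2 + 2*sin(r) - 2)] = 10*(1 - sin(r))*cos(r)/(sin(r)^2 - 2*sin(r) + 2)^2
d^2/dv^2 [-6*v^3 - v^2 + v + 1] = -36*v - 2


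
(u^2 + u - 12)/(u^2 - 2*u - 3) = (u + 4)/(u + 1)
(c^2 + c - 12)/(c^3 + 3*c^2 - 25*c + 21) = (c + 4)/(c^2 + 6*c - 7)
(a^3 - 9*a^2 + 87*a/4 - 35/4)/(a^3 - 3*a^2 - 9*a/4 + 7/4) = (a - 5)/(a + 1)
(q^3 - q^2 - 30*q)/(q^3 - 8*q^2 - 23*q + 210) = q/(q - 7)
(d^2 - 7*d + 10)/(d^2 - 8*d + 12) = (d - 5)/(d - 6)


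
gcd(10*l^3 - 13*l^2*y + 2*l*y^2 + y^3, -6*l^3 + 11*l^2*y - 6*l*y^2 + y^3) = 2*l^2 - 3*l*y + y^2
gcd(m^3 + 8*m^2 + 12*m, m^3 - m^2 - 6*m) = m^2 + 2*m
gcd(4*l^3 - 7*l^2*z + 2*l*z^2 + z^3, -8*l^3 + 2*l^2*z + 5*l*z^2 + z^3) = -4*l^2 + 3*l*z + z^2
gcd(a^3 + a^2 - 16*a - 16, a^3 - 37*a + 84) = a - 4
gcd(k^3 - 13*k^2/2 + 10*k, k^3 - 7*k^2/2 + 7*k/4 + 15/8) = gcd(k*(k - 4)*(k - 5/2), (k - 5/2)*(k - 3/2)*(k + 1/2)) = k - 5/2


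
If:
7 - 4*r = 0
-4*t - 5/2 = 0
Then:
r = 7/4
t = -5/8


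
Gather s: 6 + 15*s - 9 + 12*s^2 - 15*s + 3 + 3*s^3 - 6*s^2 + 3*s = 3*s^3 + 6*s^2 + 3*s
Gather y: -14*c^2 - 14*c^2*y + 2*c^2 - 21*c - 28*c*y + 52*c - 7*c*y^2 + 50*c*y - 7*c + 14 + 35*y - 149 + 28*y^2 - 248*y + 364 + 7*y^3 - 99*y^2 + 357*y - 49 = -12*c^2 + 24*c + 7*y^3 + y^2*(-7*c - 71) + y*(-14*c^2 + 22*c + 144) + 180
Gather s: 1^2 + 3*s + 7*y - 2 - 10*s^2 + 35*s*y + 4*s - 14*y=-10*s^2 + s*(35*y + 7) - 7*y - 1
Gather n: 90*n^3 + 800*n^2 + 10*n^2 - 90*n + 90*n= 90*n^3 + 810*n^2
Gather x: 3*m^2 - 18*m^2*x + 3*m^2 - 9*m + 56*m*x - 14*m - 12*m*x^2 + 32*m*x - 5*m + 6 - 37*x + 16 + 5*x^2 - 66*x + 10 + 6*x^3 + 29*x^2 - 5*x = 6*m^2 - 28*m + 6*x^3 + x^2*(34 - 12*m) + x*(-18*m^2 + 88*m - 108) + 32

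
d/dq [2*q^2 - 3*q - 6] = 4*q - 3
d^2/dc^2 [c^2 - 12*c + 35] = 2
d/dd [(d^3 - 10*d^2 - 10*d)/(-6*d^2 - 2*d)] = (-3*d^2 - 2*d - 20)/(2*(9*d^2 + 6*d + 1))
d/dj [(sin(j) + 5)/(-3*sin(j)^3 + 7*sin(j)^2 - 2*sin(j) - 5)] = (6*sin(j)^3 + 38*sin(j)^2 - 70*sin(j) + 5)*cos(j)/(3*sin(j)^3 - 7*sin(j)^2 + 2*sin(j) + 5)^2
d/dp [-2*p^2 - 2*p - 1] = -4*p - 2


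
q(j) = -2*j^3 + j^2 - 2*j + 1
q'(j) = -6*j^2 + 2*j - 2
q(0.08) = 0.85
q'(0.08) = -1.88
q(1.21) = -3.50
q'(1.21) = -8.36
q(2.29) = -22.35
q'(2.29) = -28.88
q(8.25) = -1070.47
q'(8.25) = -393.88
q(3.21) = -61.27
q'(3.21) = -57.40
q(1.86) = -12.13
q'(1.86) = -19.04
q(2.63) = -33.73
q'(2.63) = -38.24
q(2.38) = -25.06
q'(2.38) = -31.23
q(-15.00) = 7006.00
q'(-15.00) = -1382.00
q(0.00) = 1.00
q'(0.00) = -2.00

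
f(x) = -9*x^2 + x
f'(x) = 1 - 18*x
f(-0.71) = -5.25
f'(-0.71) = 13.78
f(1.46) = -17.72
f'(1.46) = -25.28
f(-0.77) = -6.11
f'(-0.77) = 14.86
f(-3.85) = -137.25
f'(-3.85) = 70.30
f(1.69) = -24.01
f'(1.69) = -29.42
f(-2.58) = -62.49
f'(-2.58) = 47.44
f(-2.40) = -54.24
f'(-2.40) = 44.20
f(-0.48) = -2.55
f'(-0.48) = 9.64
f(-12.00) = -1308.00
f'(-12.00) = 217.00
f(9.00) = -720.00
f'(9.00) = -161.00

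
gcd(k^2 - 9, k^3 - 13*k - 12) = k + 3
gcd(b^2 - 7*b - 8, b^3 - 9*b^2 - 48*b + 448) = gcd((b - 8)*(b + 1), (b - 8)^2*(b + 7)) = b - 8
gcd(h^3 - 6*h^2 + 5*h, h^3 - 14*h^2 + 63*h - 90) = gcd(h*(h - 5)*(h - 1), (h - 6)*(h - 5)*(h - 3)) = h - 5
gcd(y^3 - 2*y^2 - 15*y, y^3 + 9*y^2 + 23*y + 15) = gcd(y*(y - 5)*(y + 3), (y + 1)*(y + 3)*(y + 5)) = y + 3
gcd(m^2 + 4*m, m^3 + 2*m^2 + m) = m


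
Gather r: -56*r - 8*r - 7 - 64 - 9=-64*r - 80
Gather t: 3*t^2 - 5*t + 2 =3*t^2 - 5*t + 2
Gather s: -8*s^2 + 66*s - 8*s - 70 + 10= -8*s^2 + 58*s - 60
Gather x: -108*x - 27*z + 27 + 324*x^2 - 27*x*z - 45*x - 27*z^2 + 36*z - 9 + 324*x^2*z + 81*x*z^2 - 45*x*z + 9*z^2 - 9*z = x^2*(324*z + 324) + x*(81*z^2 - 72*z - 153) - 18*z^2 + 18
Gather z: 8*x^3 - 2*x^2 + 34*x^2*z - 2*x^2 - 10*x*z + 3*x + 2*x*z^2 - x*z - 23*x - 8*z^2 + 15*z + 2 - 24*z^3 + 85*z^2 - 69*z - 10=8*x^3 - 4*x^2 - 20*x - 24*z^3 + z^2*(2*x + 77) + z*(34*x^2 - 11*x - 54) - 8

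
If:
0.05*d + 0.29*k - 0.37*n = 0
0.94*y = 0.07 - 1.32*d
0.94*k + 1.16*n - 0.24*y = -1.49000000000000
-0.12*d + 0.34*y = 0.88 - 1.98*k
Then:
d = -2.16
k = -0.22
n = -0.46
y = 3.11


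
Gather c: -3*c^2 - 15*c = -3*c^2 - 15*c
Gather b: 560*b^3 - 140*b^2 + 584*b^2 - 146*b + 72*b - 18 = 560*b^3 + 444*b^2 - 74*b - 18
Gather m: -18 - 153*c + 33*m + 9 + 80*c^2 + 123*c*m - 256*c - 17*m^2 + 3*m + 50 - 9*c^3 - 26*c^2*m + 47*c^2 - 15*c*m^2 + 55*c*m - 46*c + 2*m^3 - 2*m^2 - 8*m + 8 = -9*c^3 + 127*c^2 - 455*c + 2*m^3 + m^2*(-15*c - 19) + m*(-26*c^2 + 178*c + 28) + 49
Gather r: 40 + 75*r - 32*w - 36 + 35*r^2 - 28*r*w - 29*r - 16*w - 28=35*r^2 + r*(46 - 28*w) - 48*w - 24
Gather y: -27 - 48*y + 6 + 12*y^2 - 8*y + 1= 12*y^2 - 56*y - 20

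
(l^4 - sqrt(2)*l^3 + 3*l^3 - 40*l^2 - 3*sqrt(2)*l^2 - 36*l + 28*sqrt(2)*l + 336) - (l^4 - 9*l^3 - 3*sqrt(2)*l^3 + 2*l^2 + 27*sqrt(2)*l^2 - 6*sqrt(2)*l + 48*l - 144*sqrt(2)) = 2*sqrt(2)*l^3 + 12*l^3 - 30*sqrt(2)*l^2 - 42*l^2 - 84*l + 34*sqrt(2)*l + 144*sqrt(2) + 336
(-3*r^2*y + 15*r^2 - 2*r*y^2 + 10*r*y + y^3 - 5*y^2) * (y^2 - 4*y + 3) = -3*r^2*y^3 + 27*r^2*y^2 - 69*r^2*y + 45*r^2 - 2*r*y^4 + 18*r*y^3 - 46*r*y^2 + 30*r*y + y^5 - 9*y^4 + 23*y^3 - 15*y^2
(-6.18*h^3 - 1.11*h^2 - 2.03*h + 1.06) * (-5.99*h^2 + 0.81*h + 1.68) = 37.0182*h^5 + 1.6431*h^4 + 0.8782*h^3 - 9.8585*h^2 - 2.5518*h + 1.7808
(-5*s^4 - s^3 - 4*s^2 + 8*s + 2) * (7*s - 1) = -35*s^5 - 2*s^4 - 27*s^3 + 60*s^2 + 6*s - 2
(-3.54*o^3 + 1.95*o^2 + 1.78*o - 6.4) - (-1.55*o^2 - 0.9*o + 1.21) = -3.54*o^3 + 3.5*o^2 + 2.68*o - 7.61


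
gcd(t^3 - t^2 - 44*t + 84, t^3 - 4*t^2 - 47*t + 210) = t^2 + t - 42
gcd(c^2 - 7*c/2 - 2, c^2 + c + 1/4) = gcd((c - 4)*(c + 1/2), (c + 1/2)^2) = c + 1/2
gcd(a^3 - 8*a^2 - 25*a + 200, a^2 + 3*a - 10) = a + 5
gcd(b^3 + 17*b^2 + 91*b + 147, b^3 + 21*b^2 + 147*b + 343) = b^2 + 14*b + 49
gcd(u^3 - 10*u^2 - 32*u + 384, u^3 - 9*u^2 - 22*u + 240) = u - 8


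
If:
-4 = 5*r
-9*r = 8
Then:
No Solution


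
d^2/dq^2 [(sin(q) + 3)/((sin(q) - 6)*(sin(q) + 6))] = (-sin(q)^5 - 12*sin(q)^4 - 214*sin(q)^3 - 414*sin(q)^2 - 1080*sin(q) + 216)/((sin(q) - 6)^3*(sin(q) + 6)^3)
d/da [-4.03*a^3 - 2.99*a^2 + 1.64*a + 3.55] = -12.09*a^2 - 5.98*a + 1.64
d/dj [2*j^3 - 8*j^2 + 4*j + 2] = 6*j^2 - 16*j + 4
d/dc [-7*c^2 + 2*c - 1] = 2 - 14*c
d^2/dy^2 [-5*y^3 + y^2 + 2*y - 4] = 2 - 30*y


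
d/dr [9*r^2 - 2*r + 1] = 18*r - 2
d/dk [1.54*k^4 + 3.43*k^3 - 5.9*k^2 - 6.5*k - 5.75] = 6.16*k^3 + 10.29*k^2 - 11.8*k - 6.5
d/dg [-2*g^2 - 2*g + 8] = -4*g - 2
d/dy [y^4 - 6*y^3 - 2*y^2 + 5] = 2*y*(2*y^2 - 9*y - 2)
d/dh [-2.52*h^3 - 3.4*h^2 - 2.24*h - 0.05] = -7.56*h^2 - 6.8*h - 2.24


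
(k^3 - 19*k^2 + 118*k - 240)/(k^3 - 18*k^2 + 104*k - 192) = (k - 5)/(k - 4)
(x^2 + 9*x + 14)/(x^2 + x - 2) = (x + 7)/(x - 1)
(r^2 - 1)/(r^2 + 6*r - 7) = (r + 1)/(r + 7)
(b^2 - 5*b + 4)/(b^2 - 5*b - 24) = (-b^2 + 5*b - 4)/(-b^2 + 5*b + 24)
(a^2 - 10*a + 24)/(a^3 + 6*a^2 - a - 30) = (a^2 - 10*a + 24)/(a^3 + 6*a^2 - a - 30)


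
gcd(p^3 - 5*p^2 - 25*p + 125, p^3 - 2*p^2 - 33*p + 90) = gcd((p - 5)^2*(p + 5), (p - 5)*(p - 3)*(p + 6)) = p - 5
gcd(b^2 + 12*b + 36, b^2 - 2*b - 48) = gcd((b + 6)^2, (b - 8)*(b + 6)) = b + 6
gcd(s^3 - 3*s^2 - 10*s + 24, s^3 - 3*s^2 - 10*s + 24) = s^3 - 3*s^2 - 10*s + 24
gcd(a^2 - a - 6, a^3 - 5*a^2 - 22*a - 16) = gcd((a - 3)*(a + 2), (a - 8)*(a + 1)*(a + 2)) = a + 2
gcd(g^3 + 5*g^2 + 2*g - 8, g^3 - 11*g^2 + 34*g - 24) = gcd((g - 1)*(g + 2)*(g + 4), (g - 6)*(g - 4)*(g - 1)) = g - 1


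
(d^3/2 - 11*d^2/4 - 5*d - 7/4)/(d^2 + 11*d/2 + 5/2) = (d^2 - 6*d - 7)/(2*(d + 5))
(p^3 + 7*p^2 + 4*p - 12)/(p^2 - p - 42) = (p^2 + p - 2)/(p - 7)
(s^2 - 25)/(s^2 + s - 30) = (s + 5)/(s + 6)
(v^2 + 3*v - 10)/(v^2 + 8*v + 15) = (v - 2)/(v + 3)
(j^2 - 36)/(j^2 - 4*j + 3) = (j^2 - 36)/(j^2 - 4*j + 3)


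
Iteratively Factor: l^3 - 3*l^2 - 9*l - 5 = (l - 5)*(l^2 + 2*l + 1) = (l - 5)*(l + 1)*(l + 1)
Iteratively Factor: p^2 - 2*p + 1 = (p - 1)*(p - 1)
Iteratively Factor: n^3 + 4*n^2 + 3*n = (n)*(n^2 + 4*n + 3) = n*(n + 1)*(n + 3)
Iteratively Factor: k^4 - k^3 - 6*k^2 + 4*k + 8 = (k - 2)*(k^3 + k^2 - 4*k - 4) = (k - 2)*(k + 1)*(k^2 - 4) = (k - 2)^2*(k + 1)*(k + 2)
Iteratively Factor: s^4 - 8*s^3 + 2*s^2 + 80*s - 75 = (s - 1)*(s^3 - 7*s^2 - 5*s + 75) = (s - 1)*(s + 3)*(s^2 - 10*s + 25) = (s - 5)*(s - 1)*(s + 3)*(s - 5)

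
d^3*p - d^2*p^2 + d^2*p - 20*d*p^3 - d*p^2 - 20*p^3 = (d - 5*p)*(d + 4*p)*(d*p + p)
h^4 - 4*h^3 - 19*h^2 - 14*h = h*(h - 7)*(h + 1)*(h + 2)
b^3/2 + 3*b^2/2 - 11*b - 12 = (b/2 + 1/2)*(b - 4)*(b + 6)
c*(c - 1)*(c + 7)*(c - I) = c^4 + 6*c^3 - I*c^3 - 7*c^2 - 6*I*c^2 + 7*I*c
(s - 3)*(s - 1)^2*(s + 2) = s^4 - 3*s^3 - 3*s^2 + 11*s - 6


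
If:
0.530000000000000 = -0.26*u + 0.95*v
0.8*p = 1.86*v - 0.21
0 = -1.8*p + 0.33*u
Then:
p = -0.42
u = -2.28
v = -0.07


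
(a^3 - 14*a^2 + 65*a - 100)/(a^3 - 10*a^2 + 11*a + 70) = (a^2 - 9*a + 20)/(a^2 - 5*a - 14)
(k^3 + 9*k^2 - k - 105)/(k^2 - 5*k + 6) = (k^2 + 12*k + 35)/(k - 2)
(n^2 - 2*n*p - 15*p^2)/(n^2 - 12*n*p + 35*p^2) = (-n - 3*p)/(-n + 7*p)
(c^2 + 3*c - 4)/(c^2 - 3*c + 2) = (c + 4)/(c - 2)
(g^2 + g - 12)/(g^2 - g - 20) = (g - 3)/(g - 5)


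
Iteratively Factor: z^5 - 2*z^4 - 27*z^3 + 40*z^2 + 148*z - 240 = (z + 3)*(z^4 - 5*z^3 - 12*z^2 + 76*z - 80) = (z + 3)*(z + 4)*(z^3 - 9*z^2 + 24*z - 20) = (z - 2)*(z + 3)*(z + 4)*(z^2 - 7*z + 10) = (z - 2)^2*(z + 3)*(z + 4)*(z - 5)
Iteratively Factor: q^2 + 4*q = (q + 4)*(q)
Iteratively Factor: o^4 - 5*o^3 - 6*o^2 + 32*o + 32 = (o - 4)*(o^3 - o^2 - 10*o - 8) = (o - 4)^2*(o^2 + 3*o + 2) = (o - 4)^2*(o + 1)*(o + 2)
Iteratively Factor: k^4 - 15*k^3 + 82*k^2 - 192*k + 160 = (k - 4)*(k^3 - 11*k^2 + 38*k - 40) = (k - 5)*(k - 4)*(k^2 - 6*k + 8) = (k - 5)*(k - 4)*(k - 2)*(k - 4)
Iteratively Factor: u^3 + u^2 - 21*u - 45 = (u - 5)*(u^2 + 6*u + 9) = (u - 5)*(u + 3)*(u + 3)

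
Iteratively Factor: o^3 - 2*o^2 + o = (o)*(o^2 - 2*o + 1) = o*(o - 1)*(o - 1)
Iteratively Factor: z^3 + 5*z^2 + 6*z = (z + 3)*(z^2 + 2*z) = z*(z + 3)*(z + 2)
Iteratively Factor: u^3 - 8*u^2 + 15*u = (u - 3)*(u^2 - 5*u) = (u - 5)*(u - 3)*(u)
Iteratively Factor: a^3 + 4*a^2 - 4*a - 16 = (a - 2)*(a^2 + 6*a + 8) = (a - 2)*(a + 4)*(a + 2)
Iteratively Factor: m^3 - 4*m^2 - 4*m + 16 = (m - 2)*(m^2 - 2*m - 8) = (m - 4)*(m - 2)*(m + 2)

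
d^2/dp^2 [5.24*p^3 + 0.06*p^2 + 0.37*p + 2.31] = 31.44*p + 0.12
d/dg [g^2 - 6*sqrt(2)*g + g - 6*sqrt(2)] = 2*g - 6*sqrt(2) + 1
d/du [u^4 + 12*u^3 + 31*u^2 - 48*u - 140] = 4*u^3 + 36*u^2 + 62*u - 48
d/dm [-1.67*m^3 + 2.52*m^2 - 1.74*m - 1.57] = -5.01*m^2 + 5.04*m - 1.74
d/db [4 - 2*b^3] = -6*b^2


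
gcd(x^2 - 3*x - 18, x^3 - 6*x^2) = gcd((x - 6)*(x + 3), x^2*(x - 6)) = x - 6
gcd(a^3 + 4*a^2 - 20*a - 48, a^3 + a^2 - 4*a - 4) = a + 2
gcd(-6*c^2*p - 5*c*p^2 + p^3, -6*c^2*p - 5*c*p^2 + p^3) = -6*c^2*p - 5*c*p^2 + p^3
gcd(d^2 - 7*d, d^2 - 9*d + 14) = d - 7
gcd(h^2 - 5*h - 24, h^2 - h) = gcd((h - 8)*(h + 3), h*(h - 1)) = 1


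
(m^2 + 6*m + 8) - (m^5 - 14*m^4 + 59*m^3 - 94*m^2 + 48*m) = -m^5 + 14*m^4 - 59*m^3 + 95*m^2 - 42*m + 8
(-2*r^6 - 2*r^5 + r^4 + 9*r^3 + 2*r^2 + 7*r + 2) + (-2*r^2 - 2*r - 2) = -2*r^6 - 2*r^5 + r^4 + 9*r^3 + 5*r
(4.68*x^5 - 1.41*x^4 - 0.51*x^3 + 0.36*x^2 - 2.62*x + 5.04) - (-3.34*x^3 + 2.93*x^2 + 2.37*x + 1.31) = 4.68*x^5 - 1.41*x^4 + 2.83*x^3 - 2.57*x^2 - 4.99*x + 3.73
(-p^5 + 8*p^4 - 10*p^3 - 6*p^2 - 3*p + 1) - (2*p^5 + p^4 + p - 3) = -3*p^5 + 7*p^4 - 10*p^3 - 6*p^2 - 4*p + 4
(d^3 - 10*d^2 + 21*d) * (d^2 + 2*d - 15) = d^5 - 8*d^4 - 14*d^3 + 192*d^2 - 315*d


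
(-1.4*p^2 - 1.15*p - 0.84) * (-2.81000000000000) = 3.934*p^2 + 3.2315*p + 2.3604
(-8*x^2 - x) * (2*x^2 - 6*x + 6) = -16*x^4 + 46*x^3 - 42*x^2 - 6*x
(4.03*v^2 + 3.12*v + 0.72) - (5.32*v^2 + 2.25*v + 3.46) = -1.29*v^2 + 0.87*v - 2.74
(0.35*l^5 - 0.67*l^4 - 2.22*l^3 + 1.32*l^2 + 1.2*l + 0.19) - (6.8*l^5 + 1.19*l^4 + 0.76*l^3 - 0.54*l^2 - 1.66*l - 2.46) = -6.45*l^5 - 1.86*l^4 - 2.98*l^3 + 1.86*l^2 + 2.86*l + 2.65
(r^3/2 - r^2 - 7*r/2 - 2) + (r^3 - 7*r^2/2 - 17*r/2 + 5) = 3*r^3/2 - 9*r^2/2 - 12*r + 3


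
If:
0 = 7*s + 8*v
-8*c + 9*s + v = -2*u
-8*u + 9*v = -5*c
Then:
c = -197*v/189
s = -8*v/7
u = 179*v/378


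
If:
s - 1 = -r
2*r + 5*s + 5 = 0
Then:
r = 10/3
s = -7/3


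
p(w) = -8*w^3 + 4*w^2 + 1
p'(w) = -24*w^2 + 8*w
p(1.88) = -38.02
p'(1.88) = -69.79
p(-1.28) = 24.33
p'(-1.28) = -49.56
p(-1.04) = 14.33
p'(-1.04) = -34.28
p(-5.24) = 1261.85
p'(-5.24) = -700.90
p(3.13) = -205.13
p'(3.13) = -210.09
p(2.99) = -177.09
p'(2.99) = -190.64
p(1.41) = -13.47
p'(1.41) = -36.43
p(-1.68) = 50.22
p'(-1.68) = -81.18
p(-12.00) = 14401.00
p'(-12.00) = -3552.00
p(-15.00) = 27901.00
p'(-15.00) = -5520.00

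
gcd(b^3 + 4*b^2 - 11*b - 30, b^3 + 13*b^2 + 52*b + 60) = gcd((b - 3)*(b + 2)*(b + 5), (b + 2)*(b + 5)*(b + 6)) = b^2 + 7*b + 10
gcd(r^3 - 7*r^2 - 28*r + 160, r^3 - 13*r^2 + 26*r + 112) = r - 8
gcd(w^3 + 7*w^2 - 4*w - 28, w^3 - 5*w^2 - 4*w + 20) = w^2 - 4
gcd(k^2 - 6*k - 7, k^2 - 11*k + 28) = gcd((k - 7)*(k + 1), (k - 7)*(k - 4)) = k - 7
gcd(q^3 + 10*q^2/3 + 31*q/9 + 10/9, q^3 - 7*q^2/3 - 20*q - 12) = q + 2/3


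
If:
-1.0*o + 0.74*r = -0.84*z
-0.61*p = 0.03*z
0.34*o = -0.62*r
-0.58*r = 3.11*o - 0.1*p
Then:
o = 0.00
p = 0.00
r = 0.00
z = 0.00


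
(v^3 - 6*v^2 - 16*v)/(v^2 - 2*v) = (v^2 - 6*v - 16)/(v - 2)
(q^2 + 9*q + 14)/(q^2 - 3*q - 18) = (q^2 + 9*q + 14)/(q^2 - 3*q - 18)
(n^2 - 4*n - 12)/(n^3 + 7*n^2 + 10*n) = (n - 6)/(n*(n + 5))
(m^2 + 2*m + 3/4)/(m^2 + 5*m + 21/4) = (2*m + 1)/(2*m + 7)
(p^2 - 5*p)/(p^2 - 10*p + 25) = p/(p - 5)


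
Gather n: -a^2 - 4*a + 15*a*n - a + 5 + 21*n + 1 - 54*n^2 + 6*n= -a^2 - 5*a - 54*n^2 + n*(15*a + 27) + 6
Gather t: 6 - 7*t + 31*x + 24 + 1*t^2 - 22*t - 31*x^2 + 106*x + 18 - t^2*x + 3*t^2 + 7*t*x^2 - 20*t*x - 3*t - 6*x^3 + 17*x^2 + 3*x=t^2*(4 - x) + t*(7*x^2 - 20*x - 32) - 6*x^3 - 14*x^2 + 140*x + 48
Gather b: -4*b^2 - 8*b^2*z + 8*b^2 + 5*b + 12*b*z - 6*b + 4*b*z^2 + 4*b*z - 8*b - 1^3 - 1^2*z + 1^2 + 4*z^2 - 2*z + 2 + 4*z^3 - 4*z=b^2*(4 - 8*z) + b*(4*z^2 + 16*z - 9) + 4*z^3 + 4*z^2 - 7*z + 2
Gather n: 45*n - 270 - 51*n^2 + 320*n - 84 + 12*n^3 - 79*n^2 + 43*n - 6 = 12*n^3 - 130*n^2 + 408*n - 360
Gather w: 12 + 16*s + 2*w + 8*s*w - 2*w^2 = 16*s - 2*w^2 + w*(8*s + 2) + 12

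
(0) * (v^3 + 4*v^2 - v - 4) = 0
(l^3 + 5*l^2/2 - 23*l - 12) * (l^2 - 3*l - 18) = l^5 - l^4/2 - 97*l^3/2 + 12*l^2 + 450*l + 216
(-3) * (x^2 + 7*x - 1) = -3*x^2 - 21*x + 3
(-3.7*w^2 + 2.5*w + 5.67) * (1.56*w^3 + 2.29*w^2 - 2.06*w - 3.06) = -5.772*w^5 - 4.573*w^4 + 22.1922*w^3 + 19.1563*w^2 - 19.3302*w - 17.3502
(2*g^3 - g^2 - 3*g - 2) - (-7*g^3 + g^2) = 9*g^3 - 2*g^2 - 3*g - 2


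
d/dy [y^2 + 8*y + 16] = 2*y + 8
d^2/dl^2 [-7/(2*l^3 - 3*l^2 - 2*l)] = 14*(3*l*(2*l - 1)*(-2*l^2 + 3*l + 2) + 4*(-3*l^2 + 3*l + 1)^2)/(l^3*(-2*l^2 + 3*l + 2)^3)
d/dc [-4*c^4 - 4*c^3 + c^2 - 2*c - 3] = -16*c^3 - 12*c^2 + 2*c - 2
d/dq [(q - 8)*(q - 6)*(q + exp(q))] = (q - 8)*(q - 6)*(exp(q) + 1) + (q - 8)*(q + exp(q)) + (q - 6)*(q + exp(q))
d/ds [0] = 0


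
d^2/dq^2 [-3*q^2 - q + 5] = -6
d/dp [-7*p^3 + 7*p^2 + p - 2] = -21*p^2 + 14*p + 1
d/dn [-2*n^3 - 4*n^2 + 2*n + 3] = -6*n^2 - 8*n + 2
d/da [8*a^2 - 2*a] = 16*a - 2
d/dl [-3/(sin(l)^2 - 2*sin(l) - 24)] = 6*(sin(l) - 1)*cos(l)/((sin(l) - 6)^2*(sin(l) + 4)^2)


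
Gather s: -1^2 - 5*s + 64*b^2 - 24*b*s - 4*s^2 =64*b^2 - 4*s^2 + s*(-24*b - 5) - 1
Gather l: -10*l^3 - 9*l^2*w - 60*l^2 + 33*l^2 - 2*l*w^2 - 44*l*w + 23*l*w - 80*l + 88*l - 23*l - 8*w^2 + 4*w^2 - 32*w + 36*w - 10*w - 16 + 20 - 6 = -10*l^3 + l^2*(-9*w - 27) + l*(-2*w^2 - 21*w - 15) - 4*w^2 - 6*w - 2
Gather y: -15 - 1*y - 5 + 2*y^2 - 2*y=2*y^2 - 3*y - 20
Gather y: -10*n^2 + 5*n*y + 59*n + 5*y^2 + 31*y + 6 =-10*n^2 + 59*n + 5*y^2 + y*(5*n + 31) + 6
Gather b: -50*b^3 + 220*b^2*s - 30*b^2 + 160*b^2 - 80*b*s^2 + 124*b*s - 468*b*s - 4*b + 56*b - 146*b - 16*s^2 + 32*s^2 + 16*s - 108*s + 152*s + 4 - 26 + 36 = -50*b^3 + b^2*(220*s + 130) + b*(-80*s^2 - 344*s - 94) + 16*s^2 + 60*s + 14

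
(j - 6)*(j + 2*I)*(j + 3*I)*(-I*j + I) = -I*j^4 + 5*j^3 + 7*I*j^3 - 35*j^2 + 30*j - 42*I*j + 36*I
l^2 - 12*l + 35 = (l - 7)*(l - 5)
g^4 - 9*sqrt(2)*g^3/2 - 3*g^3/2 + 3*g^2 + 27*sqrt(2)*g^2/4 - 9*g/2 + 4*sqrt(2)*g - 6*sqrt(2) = (g - 3/2)*(g - 4*sqrt(2))*(g - sqrt(2))*(g + sqrt(2)/2)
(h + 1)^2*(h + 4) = h^3 + 6*h^2 + 9*h + 4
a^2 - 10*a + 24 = (a - 6)*(a - 4)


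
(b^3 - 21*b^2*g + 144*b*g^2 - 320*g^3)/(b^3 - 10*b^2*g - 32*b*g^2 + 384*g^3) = (b - 5*g)/(b + 6*g)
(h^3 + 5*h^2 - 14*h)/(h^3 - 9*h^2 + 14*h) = (h + 7)/(h - 7)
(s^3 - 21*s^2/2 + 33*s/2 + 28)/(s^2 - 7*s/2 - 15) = (-2*s^3 + 21*s^2 - 33*s - 56)/(-2*s^2 + 7*s + 30)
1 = 1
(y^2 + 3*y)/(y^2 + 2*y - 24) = y*(y + 3)/(y^2 + 2*y - 24)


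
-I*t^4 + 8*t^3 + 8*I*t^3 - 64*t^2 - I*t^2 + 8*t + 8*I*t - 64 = (t - 8)*(t - I)*(t + 8*I)*(-I*t + 1)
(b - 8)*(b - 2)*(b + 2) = b^3 - 8*b^2 - 4*b + 32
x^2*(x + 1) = x^3 + x^2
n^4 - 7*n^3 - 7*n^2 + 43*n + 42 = (n - 7)*(n - 3)*(n + 1)*(n + 2)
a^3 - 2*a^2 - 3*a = a*(a - 3)*(a + 1)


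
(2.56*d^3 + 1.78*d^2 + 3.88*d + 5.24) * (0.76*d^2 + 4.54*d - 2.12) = 1.9456*d^5 + 12.9752*d^4 + 5.6028*d^3 + 17.824*d^2 + 15.564*d - 11.1088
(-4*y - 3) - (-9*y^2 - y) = 9*y^2 - 3*y - 3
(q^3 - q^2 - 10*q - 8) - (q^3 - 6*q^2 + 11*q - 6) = 5*q^2 - 21*q - 2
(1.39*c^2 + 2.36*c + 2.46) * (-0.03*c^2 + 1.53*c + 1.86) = -0.0417*c^4 + 2.0559*c^3 + 6.1224*c^2 + 8.1534*c + 4.5756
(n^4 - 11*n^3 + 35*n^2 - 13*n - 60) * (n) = n^5 - 11*n^4 + 35*n^3 - 13*n^2 - 60*n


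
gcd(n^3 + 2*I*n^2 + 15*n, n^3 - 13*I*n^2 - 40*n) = n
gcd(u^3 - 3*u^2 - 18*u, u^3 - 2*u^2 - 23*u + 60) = 1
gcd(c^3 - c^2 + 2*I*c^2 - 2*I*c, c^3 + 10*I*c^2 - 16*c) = c^2 + 2*I*c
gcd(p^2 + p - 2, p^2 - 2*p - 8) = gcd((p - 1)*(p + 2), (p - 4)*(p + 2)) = p + 2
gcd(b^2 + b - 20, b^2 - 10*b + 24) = b - 4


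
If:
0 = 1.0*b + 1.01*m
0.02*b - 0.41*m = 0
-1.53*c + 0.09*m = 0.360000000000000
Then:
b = 0.00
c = -0.24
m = 0.00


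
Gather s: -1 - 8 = -9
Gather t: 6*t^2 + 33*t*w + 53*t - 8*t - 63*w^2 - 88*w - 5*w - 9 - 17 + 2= 6*t^2 + t*(33*w + 45) - 63*w^2 - 93*w - 24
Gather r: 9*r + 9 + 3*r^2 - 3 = 3*r^2 + 9*r + 6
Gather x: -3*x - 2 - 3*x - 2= -6*x - 4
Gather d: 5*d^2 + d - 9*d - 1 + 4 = 5*d^2 - 8*d + 3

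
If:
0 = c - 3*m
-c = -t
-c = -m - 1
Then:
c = 3/2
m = 1/2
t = 3/2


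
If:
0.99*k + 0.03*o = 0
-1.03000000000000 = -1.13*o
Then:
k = -0.03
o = 0.91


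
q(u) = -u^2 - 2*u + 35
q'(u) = -2*u - 2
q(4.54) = 5.31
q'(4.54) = -11.08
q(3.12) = 19.03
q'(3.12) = -8.24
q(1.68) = 28.82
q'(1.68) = -5.36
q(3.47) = 16.02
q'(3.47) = -8.94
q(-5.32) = 17.34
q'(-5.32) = 8.64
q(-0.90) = 35.99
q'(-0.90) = -0.20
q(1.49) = 29.80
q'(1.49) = -4.98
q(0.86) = 32.54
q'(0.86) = -3.72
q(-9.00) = -28.00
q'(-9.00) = 16.00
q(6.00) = -13.00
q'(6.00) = -14.00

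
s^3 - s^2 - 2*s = s*(s - 2)*(s + 1)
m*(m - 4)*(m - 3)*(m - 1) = m^4 - 8*m^3 + 19*m^2 - 12*m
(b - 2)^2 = b^2 - 4*b + 4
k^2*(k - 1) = k^3 - k^2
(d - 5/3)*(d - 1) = d^2 - 8*d/3 + 5/3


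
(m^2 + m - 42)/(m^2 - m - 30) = (m + 7)/(m + 5)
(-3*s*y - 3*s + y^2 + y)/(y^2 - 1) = (-3*s + y)/(y - 1)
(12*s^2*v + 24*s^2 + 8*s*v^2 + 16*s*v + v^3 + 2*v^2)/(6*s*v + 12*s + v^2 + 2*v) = 2*s + v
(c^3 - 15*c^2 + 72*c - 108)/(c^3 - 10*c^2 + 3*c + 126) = (c^2 - 9*c + 18)/(c^2 - 4*c - 21)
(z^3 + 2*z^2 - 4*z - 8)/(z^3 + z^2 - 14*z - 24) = (z^2 - 4)/(z^2 - z - 12)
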